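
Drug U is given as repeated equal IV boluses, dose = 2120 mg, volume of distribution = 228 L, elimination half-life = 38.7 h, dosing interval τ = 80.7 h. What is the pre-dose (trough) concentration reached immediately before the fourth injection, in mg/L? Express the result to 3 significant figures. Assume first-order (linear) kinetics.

2.83 mg/L

C₀ per dose = Dose / Vd = 2120 / 228 = 9.298 mg/L
k = ln2 / t½ = 0.693147 / 38.7 = 0.01791 h⁻¹
Fraction remaining after one interval: r = e^(−kτ) = e^(−0.01791 × 80.7) = 0.2357
Before dose 4, 3 doses have been given (aged 1τ, 2τ, 3τ).
C_trough = C₀ × (r + r² + … + r^3) = C₀ × r(1−r^3)/(1−r)
        = 9.298 × 0.2357 × (1 − 0.01309) / (1 − 0.2357) = 2.830 mg/L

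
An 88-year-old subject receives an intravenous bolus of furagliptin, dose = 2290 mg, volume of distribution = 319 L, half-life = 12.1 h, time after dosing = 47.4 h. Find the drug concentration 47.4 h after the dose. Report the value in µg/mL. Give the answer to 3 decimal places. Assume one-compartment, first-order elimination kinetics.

C₀ = Dose / Vd = 2290 / 319 = 7.179 mg/L
k = ln2 / t½ = 0.693147 / 12.1 = 0.05728 h⁻¹
C = C₀ · e^(−k·t) = 7.179 × e^(−0.05728 × 47.4)
  = 7.179 × 0.06620 = 0.4752 mg/L
(0.4752 mg/L = 0.4752 µg/mL)

0.475 µg/mL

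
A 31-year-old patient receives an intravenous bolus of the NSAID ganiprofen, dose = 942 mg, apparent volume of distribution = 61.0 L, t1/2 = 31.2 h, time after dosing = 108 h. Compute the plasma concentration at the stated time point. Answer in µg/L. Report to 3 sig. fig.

C₀ = Dose / Vd = 942.0 / 61.0 = 15.44 mg/L
k = ln2 / t½ = 0.693147 / 31.2 = 0.02222 h⁻¹
C = C₀ · e^(−k·t) = 15.44 × e^(−0.02222 × 108)
  = 15.44 × 0.09074 = 1.401 mg/L
Convert: 1.401 mg/L × 1000 = 1401 µg/L

1400 µg/L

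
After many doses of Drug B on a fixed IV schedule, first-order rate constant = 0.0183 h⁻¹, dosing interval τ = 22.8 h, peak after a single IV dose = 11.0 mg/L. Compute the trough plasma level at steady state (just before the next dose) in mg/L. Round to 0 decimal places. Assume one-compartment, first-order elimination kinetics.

21 mg/L

e^(−kτ) = e^(−0.01830 × 22.8) = 0.6589
Accumulation ratio R = 1 / (1 − e^(−kτ)) = 1 / (1 − 0.6589) = 2.932
Steady-state trough = C₀ × R × e^(−kτ) = 11.0 × 2.932 × 0.6589 = 21.25 mg/L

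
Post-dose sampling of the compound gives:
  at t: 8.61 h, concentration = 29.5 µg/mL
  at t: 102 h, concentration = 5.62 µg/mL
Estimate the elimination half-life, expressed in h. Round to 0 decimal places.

39 h

k = ln(C₁/C₂) / (t₂ − t₁) = ln(29.5/5.62) / (102 − 8.61)
  = 1.658 / 93.39 = 0.01775 h⁻¹
t½ = ln2 / k = 0.693147 / 0.01775 = 39.05 h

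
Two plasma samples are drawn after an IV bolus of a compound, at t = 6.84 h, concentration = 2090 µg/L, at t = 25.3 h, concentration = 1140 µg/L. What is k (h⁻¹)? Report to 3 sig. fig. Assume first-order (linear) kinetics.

k = ln(C₁/C₂) / (t₂ − t₁) = ln(2090/1140) / (25.3 − 6.84)
  = 0.6061 / 18.46 = 0.03283 h⁻¹

0.0328 h⁻¹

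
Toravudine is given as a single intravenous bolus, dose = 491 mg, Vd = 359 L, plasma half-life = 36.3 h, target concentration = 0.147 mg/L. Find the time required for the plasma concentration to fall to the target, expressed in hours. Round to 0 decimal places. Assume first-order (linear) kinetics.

117 h

C₀ = Dose / Vd = 491.0 / 359 = 1.368 mg/L
k = ln2 / t½ = 0.693147 / 36.3 = 0.01909 h⁻¹
t = ln(C₀ / C) / k = ln(1.368 / 0.147) / 0.01909
  = ln(9.306) / 0.01909 = 2.231 / 0.01909 = 116.9 h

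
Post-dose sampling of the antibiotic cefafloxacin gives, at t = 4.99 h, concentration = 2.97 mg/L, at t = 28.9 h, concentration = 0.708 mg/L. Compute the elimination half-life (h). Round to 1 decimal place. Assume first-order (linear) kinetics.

11.6 h

k = ln(C₁/C₂) / (t₂ − t₁) = ln(2.97/0.708) / (28.9 − 4.99)
  = 1.434 / 23.91 = 0.05997 h⁻¹
t½ = ln2 / k = 0.693147 / 0.05997 = 11.56 h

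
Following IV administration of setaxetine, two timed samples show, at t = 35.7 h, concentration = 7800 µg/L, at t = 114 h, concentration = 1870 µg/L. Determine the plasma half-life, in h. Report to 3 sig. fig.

k = ln(C₁/C₂) / (t₂ − t₁) = ln(7800/1870) / (114 − 35.7)
  = 1.428 / 78.30 = 0.01824 h⁻¹
t½ = ln2 / k = 0.693147 / 0.01824 = 38.00 h

38.0 h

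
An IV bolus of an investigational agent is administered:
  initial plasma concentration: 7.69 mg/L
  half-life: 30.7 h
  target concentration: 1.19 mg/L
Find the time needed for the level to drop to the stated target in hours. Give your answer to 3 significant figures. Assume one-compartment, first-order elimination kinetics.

82.6 h

k = ln2 / t½ = 0.693147 / 30.7 = 0.02258 h⁻¹
t = ln(C₀ / C) / k = ln(7.690 / 1.19) / 0.02258
  = ln(6.462) / 0.02258 = 1.866 / 0.02258 = 82.64 h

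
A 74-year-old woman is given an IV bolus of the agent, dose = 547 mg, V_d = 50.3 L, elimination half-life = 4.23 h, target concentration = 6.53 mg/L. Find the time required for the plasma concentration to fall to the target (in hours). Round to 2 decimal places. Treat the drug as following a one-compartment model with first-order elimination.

3.11 h

C₀ = Dose / Vd = 547.0 / 50.3 = 10.87 mg/L
k = ln2 / t½ = 0.693147 / 4.23 = 0.1639 h⁻¹
t = ln(C₀ / C) / k = ln(10.87 / 6.53) / 0.1639
  = ln(1.665) / 0.1639 = 0.5098 / 0.1639 = 3.110 h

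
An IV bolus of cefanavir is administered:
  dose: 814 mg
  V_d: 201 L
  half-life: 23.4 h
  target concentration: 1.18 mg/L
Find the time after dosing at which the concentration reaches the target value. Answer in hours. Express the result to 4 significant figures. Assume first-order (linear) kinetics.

41.63 h

C₀ = Dose / Vd = 814.0 / 201 = 4.050 mg/L
k = ln2 / t½ = 0.693147 / 23.4 = 0.02962 h⁻¹
t = ln(C₀ / C) / k = ln(4.050 / 1.18) / 0.02962
  = ln(3.432) / 0.02962 = 1.233 / 0.02962 = 41.63 h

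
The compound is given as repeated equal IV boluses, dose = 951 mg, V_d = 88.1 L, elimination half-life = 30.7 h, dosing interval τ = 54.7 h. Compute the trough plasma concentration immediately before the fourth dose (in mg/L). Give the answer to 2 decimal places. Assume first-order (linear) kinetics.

4.32 mg/L

C₀ per dose = Dose / Vd = 951 / 88.1 = 10.79 mg/L
k = ln2 / t½ = 0.693147 / 30.7 = 0.02258 h⁻¹
Fraction remaining after one interval: r = e^(−kτ) = e^(−0.02258 × 54.7) = 0.2908
Before dose 4, 3 doses have been given (aged 1τ, 2τ, 3τ).
C_trough = C₀ × (r + r² + … + r^3) = C₀ × r(1−r^3)/(1−r)
        = 10.79 × 0.2908 × (1 − 0.02459) / (1 − 0.2908) = 4.316 mg/L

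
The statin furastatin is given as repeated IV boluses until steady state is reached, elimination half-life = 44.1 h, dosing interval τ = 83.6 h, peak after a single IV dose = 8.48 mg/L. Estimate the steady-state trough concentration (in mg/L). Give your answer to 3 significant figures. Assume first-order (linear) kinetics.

3.12 mg/L

k = ln2 / t½ = 0.693147 / 44.1 = 0.01572 h⁻¹
e^(−kτ) = e^(−0.01572 × 83.6) = 0.2687
Accumulation ratio R = 1 / (1 − e^(−kτ)) = 1 / (1 − 0.2687) = 1.367
Steady-state trough = C₀ × R × e^(−kτ) = 8.48 × 1.367 × 0.2687 = 3.115 mg/L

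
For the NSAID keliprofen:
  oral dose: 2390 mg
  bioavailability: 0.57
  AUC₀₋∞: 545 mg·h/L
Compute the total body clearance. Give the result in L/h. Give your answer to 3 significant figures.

CL = F·Dose / AUC = 0.57 × 2390 / 545 = 2.500 L/h

2.50 L/h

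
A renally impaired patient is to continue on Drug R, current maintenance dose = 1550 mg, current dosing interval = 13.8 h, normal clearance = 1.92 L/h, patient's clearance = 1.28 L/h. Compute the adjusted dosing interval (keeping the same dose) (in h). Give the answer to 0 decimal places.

21 h

To keep the same average steady-state level, dosing rate must scale with clearance.
CL ratio = 1.28 / 1.92 = 0.6667
New interval (same dose) = 13.8 / 0.6667 = 20.70 h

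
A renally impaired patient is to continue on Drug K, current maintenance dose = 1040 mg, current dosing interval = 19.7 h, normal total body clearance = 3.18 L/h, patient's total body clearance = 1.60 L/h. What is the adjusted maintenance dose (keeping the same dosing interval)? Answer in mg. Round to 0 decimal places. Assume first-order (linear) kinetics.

523 mg

To keep the same average steady-state level, dosing rate must scale with clearance.
CL ratio = 1.60 / 3.18 = 0.5031
New dose (same interval) = 1040 × 0.5031 = 523.2 mg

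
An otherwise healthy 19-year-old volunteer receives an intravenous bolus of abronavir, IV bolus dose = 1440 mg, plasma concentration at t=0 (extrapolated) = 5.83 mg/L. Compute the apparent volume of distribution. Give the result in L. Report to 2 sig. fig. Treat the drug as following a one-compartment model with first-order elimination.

Vd = Dose / C₀ = 1440 / 5.83 = 247.0 L

250 L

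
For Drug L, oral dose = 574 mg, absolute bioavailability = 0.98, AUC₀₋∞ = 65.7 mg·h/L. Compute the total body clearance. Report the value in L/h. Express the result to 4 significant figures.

8.562 L/h

CL = F·Dose / AUC = 0.98 × 574 / 65.7 = 8.562 L/h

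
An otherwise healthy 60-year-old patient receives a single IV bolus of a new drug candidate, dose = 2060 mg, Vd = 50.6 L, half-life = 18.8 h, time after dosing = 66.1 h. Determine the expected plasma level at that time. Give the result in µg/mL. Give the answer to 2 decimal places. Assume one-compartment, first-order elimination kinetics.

3.56 µg/mL

C₀ = Dose / Vd = 2060 / 50.6 = 40.71 mg/L
k = ln2 / t½ = 0.693147 / 18.8 = 0.03687 h⁻¹
C = C₀ · e^(−k·t) = 40.71 × e^(−0.03687 × 66.1)
  = 40.71 × 0.08741 = 3.558 mg/L
(3.558 mg/L = 3.558 µg/mL)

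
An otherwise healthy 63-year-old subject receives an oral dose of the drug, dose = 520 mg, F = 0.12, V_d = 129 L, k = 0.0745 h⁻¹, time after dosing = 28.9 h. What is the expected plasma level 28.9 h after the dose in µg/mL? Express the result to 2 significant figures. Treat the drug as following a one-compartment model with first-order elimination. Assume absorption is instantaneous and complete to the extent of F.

Amount reaching circulation = F × Dose = 0.12 × 520.0 = 62.40 mg
C₀ = F·Dose / Vd = 62.40 / 129 = 0.4837 mg/L
C = C₀ · e^(−k·t) = 0.4837 × e^(−0.07450 × 28.9)
  = 0.4837 × 0.1161 = 0.05616 mg/L
(0.05616 mg/L = 0.05616 µg/mL)

0.056 µg/mL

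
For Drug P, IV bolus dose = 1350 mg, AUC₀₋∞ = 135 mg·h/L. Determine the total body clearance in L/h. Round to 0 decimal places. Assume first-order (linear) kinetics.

10 L/h

CL = Dose / AUC = 1350 / 135 = 10.00 L/h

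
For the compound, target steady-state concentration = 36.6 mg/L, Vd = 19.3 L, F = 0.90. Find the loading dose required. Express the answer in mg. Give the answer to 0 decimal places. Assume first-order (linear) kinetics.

LD = Css × Vd / F = 36.6 × 19.3 / 0.90 = 784.9 mg

785 mg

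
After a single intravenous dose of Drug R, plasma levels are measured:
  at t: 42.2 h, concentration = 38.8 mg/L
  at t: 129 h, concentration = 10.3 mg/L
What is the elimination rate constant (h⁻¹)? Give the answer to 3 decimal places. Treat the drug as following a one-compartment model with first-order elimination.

0.015 h⁻¹

k = ln(C₁/C₂) / (t₂ − t₁) = ln(38.8/10.3) / (129 − 42.2)
  = 1.326 / 86.80 = 0.01528 h⁻¹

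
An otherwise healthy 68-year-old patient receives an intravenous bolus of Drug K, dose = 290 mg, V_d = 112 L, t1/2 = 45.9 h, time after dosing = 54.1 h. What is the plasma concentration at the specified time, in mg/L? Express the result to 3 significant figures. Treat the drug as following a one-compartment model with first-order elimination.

1.14 mg/L

C₀ = Dose / Vd = 290.0 / 112 = 2.589 mg/L
k = ln2 / t½ = 0.693147 / 45.9 = 0.01510 h⁻¹
C = C₀ · e^(−k·t) = 2.589 × e^(−0.01510 × 54.1)
  = 2.589 × 0.4418 = 1.144 mg/L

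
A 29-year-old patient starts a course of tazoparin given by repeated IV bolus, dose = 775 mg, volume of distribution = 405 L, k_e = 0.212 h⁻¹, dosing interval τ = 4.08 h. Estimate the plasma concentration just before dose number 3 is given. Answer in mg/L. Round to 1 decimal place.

C₀ per dose = Dose / Vd = 775 / 405 = 1.914 mg/L
Fraction remaining after one interval: r = e^(−kτ) = e^(−0.2120 × 4.08) = 0.4211
Before dose 3, 2 doses have been given (aged 1τ, 2τ).
C_trough = C₀ × (r + r²) = 1.914 × (0.4211 + 0.1773) = 1.145 mg/L

1.1 mg/L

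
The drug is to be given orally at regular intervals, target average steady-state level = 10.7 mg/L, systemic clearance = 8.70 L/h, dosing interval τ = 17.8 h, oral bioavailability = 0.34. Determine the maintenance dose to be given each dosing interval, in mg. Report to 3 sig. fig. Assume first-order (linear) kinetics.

At steady state, F × (Dose/τ) = Css × CL.
Dose = Css × CL × τ / F = 10.7 × 8.700 × 17.8 / 0.34 = 4874 mg

4870 mg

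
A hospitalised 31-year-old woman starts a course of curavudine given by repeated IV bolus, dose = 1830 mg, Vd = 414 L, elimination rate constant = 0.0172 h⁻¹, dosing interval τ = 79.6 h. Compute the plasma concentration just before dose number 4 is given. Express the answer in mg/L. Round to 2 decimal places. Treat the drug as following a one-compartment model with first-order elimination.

C₀ per dose = Dose / Vd = 1830 / 414 = 4.420 mg/L
Fraction remaining after one interval: r = e^(−kτ) = e^(−0.01720 × 79.6) = 0.2543
Before dose 4, 3 doses have been given (aged 1τ, 2τ, 3τ).
C_trough = C₀ × (r + r² + … + r^3) = C₀ × r(1−r^3)/(1−r)
        = 4.420 × 0.2543 × (1 − 0.01645) / (1 − 0.2543) = 1.483 mg/L

1.48 mg/L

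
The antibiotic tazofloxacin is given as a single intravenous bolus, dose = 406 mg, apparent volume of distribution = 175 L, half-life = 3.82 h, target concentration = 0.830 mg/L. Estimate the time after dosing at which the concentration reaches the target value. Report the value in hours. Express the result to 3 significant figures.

5.66 h

C₀ = Dose / Vd = 406.0 / 175 = 2.320 mg/L
k = ln2 / t½ = 0.693147 / 3.82 = 0.1815 h⁻¹
t = ln(C₀ / C) / k = ln(2.320 / 0.830) / 0.1815
  = ln(2.795) / 0.1815 = 1.028 / 0.1815 = 5.664 h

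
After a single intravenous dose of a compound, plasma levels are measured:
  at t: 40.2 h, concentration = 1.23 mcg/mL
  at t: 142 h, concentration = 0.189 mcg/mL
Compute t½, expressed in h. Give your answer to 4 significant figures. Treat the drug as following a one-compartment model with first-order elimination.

37.67 h

k = ln(C₁/C₂) / (t₂ − t₁) = ln(1.23/0.189) / (142 − 40.2)
  = 1.873 / 101.8 = 0.01840 h⁻¹
t½ = ln2 / k = 0.693147 / 0.01840 = 37.67 h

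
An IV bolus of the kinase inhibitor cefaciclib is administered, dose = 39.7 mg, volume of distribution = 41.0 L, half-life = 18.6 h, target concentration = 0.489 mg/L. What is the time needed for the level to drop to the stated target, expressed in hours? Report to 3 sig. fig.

18.3 h

C₀ = Dose / Vd = 39.70 / 41.0 = 0.9683 mg/L
k = ln2 / t½ = 0.693147 / 18.6 = 0.03727 h⁻¹
t = ln(C₀ / C) / k = ln(0.9683 / 0.489) / 0.03727
  = ln(1.980) / 0.03727 = 0.6831 / 0.03727 = 18.33 h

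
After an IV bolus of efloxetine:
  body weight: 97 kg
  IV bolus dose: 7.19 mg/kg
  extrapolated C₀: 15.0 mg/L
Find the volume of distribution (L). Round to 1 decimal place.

46.5 L

Dose = 7.19 × 97 = 697.4 mg
Vd = Dose / C₀ = 697.4 / 15.0 = 46.49 L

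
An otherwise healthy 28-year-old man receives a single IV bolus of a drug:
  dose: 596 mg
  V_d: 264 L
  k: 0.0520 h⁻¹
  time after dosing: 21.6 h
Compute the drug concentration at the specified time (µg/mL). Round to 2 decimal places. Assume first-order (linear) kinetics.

C₀ = Dose / Vd = 596.0 / 264 = 2.258 mg/L
C = C₀ · e^(−k·t) = 2.258 × e^(−0.05200 × 21.6)
  = 2.258 × 0.3252 = 0.7343 mg/L
(0.7343 mg/L = 0.7343 µg/mL)

0.73 µg/mL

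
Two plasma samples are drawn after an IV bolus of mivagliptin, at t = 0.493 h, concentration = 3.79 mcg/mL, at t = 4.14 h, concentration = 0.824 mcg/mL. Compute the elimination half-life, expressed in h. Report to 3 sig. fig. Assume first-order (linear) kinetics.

k = ln(C₁/C₂) / (t₂ − t₁) = ln(3.79/0.824) / (4.14 − 0.493)
  = 1.526 / 3.647 = 0.4184 h⁻¹
t½ = ln2 / k = 0.693147 / 0.4184 = 1.657 h

1.66 h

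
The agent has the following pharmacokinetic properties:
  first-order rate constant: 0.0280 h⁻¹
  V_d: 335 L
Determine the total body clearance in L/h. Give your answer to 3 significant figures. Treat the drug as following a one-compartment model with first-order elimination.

9.38 L/h

CL = k × Vd = 0.0280 × 335 = 9.380 L/h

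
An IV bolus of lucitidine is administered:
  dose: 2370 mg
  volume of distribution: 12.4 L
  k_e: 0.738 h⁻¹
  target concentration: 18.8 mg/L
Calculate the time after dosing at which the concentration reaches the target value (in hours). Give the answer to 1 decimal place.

3.1 h

C₀ = Dose / Vd = 2370 / 12.4 = 191.1 mg/L
t = ln(C₀ / C) / k = ln(191.1 / 18.8) / 0.7380
  = ln(10.16) / 0.7380 = 2.318 / 0.7380 = 3.141 h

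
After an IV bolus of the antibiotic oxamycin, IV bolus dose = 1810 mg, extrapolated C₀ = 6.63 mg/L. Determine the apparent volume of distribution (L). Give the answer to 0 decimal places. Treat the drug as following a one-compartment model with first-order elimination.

273 L

Vd = Dose / C₀ = 1810 / 6.63 = 273.0 L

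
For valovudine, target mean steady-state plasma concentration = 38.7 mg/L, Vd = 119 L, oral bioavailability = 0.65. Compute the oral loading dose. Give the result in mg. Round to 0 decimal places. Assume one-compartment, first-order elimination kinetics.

7085 mg

LD = Css × Vd / F = 38.7 × 119 / 0.65 = 7085 mg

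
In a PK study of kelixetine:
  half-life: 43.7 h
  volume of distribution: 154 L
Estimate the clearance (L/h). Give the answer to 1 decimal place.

k = ln2 / t½ = 0.693147 / 43.7 = 0.01586 h⁻¹
CL = k × Vd = 0.01586 × 154 = 2.442 L/h

2.4 L/h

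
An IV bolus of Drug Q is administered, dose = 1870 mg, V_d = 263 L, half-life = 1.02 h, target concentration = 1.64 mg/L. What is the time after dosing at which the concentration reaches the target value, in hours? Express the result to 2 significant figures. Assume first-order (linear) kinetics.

C₀ = Dose / Vd = 1870 / 263 = 7.110 mg/L
k = ln2 / t½ = 0.693147 / 1.02 = 0.6796 h⁻¹
t = ln(C₀ / C) / k = ln(7.110 / 1.64) / 0.6796
  = ln(4.335) / 0.6796 = 1.467 / 0.6796 = 2.159 h

2.2 h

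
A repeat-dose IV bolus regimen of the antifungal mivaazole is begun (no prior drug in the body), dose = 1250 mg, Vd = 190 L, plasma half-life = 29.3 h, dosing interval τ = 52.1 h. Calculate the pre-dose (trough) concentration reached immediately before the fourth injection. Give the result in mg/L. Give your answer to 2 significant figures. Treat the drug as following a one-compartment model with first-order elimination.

2.6 mg/L

C₀ per dose = Dose / Vd = 1250 / 190 = 6.579 mg/L
k = ln2 / t½ = 0.693147 / 29.3 = 0.02366 h⁻¹
Fraction remaining after one interval: r = e^(−kτ) = e^(−0.02366 × 52.1) = 0.2915
Before dose 4, 3 doses have been given (aged 1τ, 2τ, 3τ).
C_trough = C₀ × (r + r² + … + r^3) = C₀ × r(1−r^3)/(1−r)
        = 6.579 × 0.2915 × (1 − 0.02477) / (1 − 0.2915) = 2.640 mg/L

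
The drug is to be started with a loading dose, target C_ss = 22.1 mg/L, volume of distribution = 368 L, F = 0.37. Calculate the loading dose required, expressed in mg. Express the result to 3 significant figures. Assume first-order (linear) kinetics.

LD = Css × Vd / F = 22.1 × 368 / 0.37 = 21980 mg

22000 mg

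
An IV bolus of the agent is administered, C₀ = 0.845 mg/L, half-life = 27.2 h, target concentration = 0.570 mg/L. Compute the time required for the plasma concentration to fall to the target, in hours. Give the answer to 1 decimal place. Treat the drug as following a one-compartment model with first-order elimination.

15.4 h

k = ln2 / t½ = 0.693147 / 27.2 = 0.02548 h⁻¹
t = ln(C₀ / C) / k = ln(0.8450 / 0.570) / 0.02548
  = ln(1.482) / 0.02548 = 0.3934 / 0.02548 = 15.44 h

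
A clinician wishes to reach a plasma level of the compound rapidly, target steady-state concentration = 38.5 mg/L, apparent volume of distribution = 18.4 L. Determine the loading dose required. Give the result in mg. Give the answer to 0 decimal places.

708 mg

LD = Css × Vd = 38.5 × 18.4 = 708.4 mg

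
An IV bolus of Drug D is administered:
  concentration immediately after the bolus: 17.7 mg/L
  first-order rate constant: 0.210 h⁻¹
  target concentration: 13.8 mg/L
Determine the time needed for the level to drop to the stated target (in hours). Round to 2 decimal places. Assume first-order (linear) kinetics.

t = ln(C₀ / C) / k = ln(17.70 / 13.8) / 0.2100
  = ln(1.283) / 0.2100 = 0.2492 / 0.2100 = 1.187 h

1.19 h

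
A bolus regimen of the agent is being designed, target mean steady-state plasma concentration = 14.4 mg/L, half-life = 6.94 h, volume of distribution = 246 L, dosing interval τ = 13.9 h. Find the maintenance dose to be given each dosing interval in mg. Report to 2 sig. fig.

k = ln2 / t½ = 0.693147 / 6.94 = 0.09988 h⁻¹
CL = k × Vd = 0.09988 × 246 = 24.57 L/h
At steady state, Dose/τ = Css × CL.
Dose = Css × CL × τ = 14.4 × 24.57 × 13.9 = 4918 mg

4900 mg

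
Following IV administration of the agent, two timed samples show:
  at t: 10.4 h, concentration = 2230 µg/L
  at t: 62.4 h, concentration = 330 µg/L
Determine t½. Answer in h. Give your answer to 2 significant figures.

k = ln(C₁/C₂) / (t₂ − t₁) = ln(2230/330) / (62.4 − 10.4)
  = 1.911 / 52.00 = 0.03675 h⁻¹
t½ = ln2 / k = 0.693147 / 0.03675 = 18.86 h

19 h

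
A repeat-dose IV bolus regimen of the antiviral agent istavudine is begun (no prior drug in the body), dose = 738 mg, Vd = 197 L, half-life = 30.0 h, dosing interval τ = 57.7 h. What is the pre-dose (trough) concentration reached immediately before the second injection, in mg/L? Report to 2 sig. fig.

C₀ per dose = Dose / Vd = 738 / 197 = 3.746 mg/L
k = ln2 / t½ = 0.693147 / 30.0 = 0.02310 h⁻¹
Fraction remaining after one interval: r = e^(−kτ) = e^(−0.02310 × 57.7) = 0.2637
Before dose 2, 1 dose has been given (aged 1τ).
C_trough = C₀ × r = 3.746 × 0.2637 = 0.9878 mg/L

0.99 mg/L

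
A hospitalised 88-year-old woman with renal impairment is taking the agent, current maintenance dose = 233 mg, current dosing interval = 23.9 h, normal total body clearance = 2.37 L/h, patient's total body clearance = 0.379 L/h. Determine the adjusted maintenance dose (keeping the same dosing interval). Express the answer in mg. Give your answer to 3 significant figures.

To keep the same average steady-state level, dosing rate must scale with clearance.
CL ratio = 0.379 / 2.37 = 0.1599
New dose (same interval) = 233 × 0.1599 = 37.26 mg

37.3 mg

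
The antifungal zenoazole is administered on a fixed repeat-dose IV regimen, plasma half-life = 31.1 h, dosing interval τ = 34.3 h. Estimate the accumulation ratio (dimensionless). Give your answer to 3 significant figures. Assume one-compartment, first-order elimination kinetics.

k = ln2 / t½ = 0.693147 / 31.1 = 0.02229 h⁻¹
e^(−kτ) = e^(−0.02229 × 34.3) = 0.4655
Accumulation ratio R = 1 / (1 − e^(−kτ)) = 1 / (1 − 0.4655) = 1.871

1.87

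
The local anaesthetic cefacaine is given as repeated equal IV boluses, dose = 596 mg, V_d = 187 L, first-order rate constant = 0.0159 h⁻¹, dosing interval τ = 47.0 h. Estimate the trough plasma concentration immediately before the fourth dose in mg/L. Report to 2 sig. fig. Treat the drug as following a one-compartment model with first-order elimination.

2.6 mg/L

C₀ per dose = Dose / Vd = 596 / 187 = 3.187 mg/L
Fraction remaining after one interval: r = e^(−kτ) = e^(−0.01590 × 47.0) = 0.4736
Before dose 4, 3 doses have been given (aged 1τ, 2τ, 3τ).
C_trough = C₀ × (r + r² + … + r^3) = C₀ × r(1−r^3)/(1−r)
        = 3.187 × 0.4736 × (1 − 0.1062) / (1 − 0.4736) = 2.563 mg/L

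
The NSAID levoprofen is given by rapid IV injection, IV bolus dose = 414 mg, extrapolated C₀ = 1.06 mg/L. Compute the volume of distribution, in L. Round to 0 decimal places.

391 L

Vd = Dose / C₀ = 414.0 / 1.06 = 390.6 L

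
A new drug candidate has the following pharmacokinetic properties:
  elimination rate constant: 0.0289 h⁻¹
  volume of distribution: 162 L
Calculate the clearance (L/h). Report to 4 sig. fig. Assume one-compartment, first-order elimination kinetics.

CL = k × Vd = 0.0289 × 162 = 4.682 L/h

4.682 L/h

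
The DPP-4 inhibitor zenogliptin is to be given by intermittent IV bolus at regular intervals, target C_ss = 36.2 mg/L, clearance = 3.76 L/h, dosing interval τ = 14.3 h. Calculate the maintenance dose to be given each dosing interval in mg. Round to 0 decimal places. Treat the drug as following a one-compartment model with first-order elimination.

1946 mg

At steady state, Dose/τ = Css × CL.
Dose = Css × CL × τ = 36.2 × 3.760 × 14.3 = 1946 mg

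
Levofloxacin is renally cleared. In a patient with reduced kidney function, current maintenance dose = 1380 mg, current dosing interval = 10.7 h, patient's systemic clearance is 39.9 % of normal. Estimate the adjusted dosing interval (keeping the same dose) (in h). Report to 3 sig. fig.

26.8 h

To keep the same average steady-state level, dosing rate must scale with clearance.
CL ratio = 39.9 / 100 = 0.3990
New interval (same dose) = 10.7 / 0.3990 = 26.82 h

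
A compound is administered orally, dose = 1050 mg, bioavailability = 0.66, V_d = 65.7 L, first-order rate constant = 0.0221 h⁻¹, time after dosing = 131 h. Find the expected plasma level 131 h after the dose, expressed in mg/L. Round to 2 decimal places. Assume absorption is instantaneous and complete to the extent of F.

0.58 mg/L

Amount reaching circulation = F × Dose = 0.66 × 1050 = 693.0 mg
C₀ = F·Dose / Vd = 693.0 / 65.7 = 10.55 mg/L
C = C₀ · e^(−k·t) = 10.55 × e^(−0.02210 × 131)
  = 10.55 × 0.05529 = 0.5833 mg/L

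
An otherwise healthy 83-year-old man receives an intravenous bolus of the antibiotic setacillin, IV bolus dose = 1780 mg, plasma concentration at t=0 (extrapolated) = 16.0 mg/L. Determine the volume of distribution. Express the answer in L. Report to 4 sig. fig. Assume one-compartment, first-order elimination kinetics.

Vd = Dose / C₀ = 1780 / 16.0 = 111.3 L

111.3 L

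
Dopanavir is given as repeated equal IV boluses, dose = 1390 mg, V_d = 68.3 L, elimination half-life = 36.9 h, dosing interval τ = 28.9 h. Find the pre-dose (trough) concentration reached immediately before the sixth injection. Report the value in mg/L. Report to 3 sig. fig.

C₀ per dose = Dose / Vd = 1390 / 68.3 = 20.35 mg/L
k = ln2 / t½ = 0.693147 / 36.9 = 0.01878 h⁻¹
Fraction remaining after one interval: r = e^(−kτ) = e^(−0.01878 × 28.9) = 0.5812
Before dose 6, 5 doses have been given (aged 1τ, 2τ, 3τ, 4τ, 5τ).
C_trough = C₀ × (r + r² + … + r^5) = C₀ × r(1−r^5)/(1−r)
        = 20.35 × 0.5812 × (1 − 0.06632) / (1 − 0.5812) = 26.37 mg/L

26.4 mg/L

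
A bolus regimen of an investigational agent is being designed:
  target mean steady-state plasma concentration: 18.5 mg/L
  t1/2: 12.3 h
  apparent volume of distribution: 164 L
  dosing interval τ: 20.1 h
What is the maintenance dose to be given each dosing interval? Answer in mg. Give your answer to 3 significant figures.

k = ln2 / t½ = 0.693147 / 12.3 = 0.05635 h⁻¹
CL = k × Vd = 0.05635 × 164 = 9.241 L/h
At steady state, Dose/τ = Css × CL.
Dose = Css × CL × τ = 18.5 × 9.241 × 20.1 = 3436 mg

3440 mg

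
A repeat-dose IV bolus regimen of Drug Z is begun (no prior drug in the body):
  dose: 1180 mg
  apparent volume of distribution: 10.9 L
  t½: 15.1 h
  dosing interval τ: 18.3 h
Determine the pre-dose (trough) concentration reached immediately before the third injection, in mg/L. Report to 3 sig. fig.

C₀ per dose = Dose / Vd = 1180 / 10.9 = 108.3 mg/L
k = ln2 / t½ = 0.693147 / 15.1 = 0.04590 h⁻¹
Fraction remaining after one interval: r = e^(−kτ) = e^(−0.04590 × 18.3) = 0.4317
Before dose 3, 2 doses have been given (aged 1τ, 2τ).
C_trough = C₀ × (r + r²) = 108.3 × (0.4317 + 0.1864) = 66.94 mg/L

66.9 mg/L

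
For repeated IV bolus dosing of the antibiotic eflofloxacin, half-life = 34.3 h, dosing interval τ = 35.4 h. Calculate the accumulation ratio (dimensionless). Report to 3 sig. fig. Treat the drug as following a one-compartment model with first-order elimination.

1.96

k = ln2 / t½ = 0.693147 / 34.3 = 0.02021 h⁻¹
e^(−kτ) = e^(−0.02021 × 35.4) = 0.4890
Accumulation ratio R = 1 / (1 − e^(−kτ)) = 1 / (1 − 0.4890) = 1.957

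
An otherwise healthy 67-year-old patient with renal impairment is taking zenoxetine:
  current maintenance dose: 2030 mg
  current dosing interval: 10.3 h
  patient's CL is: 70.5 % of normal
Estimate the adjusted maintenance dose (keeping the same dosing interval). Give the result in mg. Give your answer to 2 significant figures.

1400 mg

To keep the same average steady-state level, dosing rate must scale with clearance.
CL ratio = 70.5 / 100 = 0.7050
New dose (same interval) = 2030 × 0.7050 = 1431 mg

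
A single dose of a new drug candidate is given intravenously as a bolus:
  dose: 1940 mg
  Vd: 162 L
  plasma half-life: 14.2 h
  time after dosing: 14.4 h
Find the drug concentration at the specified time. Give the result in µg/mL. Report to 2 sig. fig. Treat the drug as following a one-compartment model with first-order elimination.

5.9 µg/mL

C₀ = Dose / Vd = 1940 / 162 = 11.98 mg/L
k = ln2 / t½ = 0.693147 / 14.2 = 0.04881 h⁻¹
C = C₀ · e^(−k·t) = 11.98 × e^(−0.04881 × 14.4)
  = 11.98 × 0.4952 = 5.932 mg/L
(5.932 mg/L = 5.932 µg/mL)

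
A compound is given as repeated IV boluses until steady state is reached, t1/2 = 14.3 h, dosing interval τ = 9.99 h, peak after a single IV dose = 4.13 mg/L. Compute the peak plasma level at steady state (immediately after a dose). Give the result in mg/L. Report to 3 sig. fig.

k = ln2 / t½ = 0.693147 / 14.3 = 0.04847 h⁻¹
e^(−kτ) = e^(−0.04847 × 9.99) = 0.6162
Accumulation ratio R = 1 / (1 − e^(−kτ)) = 1 / (1 − 0.6162) = 2.606
Steady-state peak = C₀ × R = 4.13 × 2.606 = 10.76 mg/L

10.8 mg/L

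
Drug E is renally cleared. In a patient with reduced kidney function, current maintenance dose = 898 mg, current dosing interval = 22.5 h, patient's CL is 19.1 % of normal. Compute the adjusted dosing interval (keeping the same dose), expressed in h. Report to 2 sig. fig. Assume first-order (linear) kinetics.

To keep the same average steady-state level, dosing rate must scale with clearance.
CL ratio = 19.1 / 100 = 0.1910
New interval (same dose) = 22.5 / 0.1910 = 117.8 h

120 h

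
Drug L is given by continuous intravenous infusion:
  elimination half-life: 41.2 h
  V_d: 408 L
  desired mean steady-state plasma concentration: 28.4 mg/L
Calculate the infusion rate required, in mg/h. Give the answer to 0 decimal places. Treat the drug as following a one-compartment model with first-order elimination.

195 mg/h

k = ln2 / t½ = 0.693147 / 41.2 = 0.01682 h⁻¹
CL = k × Vd = 0.01682 × 408 = 6.863 L/h
At steady state, infusion rate R₀ = Css × CL = 28.4 × 6.863 = 194.9 mg/h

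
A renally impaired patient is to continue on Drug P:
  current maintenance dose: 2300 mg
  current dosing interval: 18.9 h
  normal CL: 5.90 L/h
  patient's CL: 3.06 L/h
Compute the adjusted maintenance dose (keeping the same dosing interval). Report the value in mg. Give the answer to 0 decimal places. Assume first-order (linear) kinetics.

1193 mg

To keep the same average steady-state level, dosing rate must scale with clearance.
CL ratio = 3.06 / 5.90 = 0.5186
New dose (same interval) = 2300 × 0.5186 = 1193 mg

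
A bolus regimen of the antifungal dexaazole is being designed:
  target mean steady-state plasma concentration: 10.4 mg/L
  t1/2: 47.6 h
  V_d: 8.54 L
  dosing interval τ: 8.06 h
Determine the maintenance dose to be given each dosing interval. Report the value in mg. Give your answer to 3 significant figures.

k = ln2 / t½ = 0.693147 / 47.6 = 0.01456 h⁻¹
CL = k × Vd = 0.01456 × 8.54 = 0.1243 L/h
At steady state, Dose/τ = Css × CL.
Dose = Css × CL × τ = 10.4 × 0.1243 × 8.06 = 10.42 mg

10.4 mg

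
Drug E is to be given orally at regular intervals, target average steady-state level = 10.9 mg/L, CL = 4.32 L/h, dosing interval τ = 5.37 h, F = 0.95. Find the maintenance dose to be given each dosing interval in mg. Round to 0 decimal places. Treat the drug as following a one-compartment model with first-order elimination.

At steady state, F × (Dose/τ) = Css × CL.
Dose = Css × CL × τ / F = 10.9 × 4.320 × 5.37 / 0.95 = 266.2 mg

266 mg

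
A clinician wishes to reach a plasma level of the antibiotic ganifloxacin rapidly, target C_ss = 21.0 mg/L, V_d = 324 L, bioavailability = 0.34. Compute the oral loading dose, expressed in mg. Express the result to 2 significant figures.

20000 mg

LD = Css × Vd / F = 21.0 × 324 / 0.34 = 20010 mg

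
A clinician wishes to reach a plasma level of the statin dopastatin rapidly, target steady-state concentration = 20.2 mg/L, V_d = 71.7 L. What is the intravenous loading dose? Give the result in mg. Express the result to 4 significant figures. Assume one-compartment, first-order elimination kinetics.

1448 mg

LD = Css × Vd = 20.2 × 71.7 = 1448 mg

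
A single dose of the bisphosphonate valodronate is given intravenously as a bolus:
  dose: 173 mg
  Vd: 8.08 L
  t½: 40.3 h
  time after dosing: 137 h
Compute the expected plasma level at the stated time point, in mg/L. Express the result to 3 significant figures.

2.03 mg/L

C₀ = Dose / Vd = 173.0 / 8.08 = 21.41 mg/L
k = ln2 / t½ = 0.693147 / 40.3 = 0.01720 h⁻¹
C = C₀ · e^(−k·t) = 21.41 × e^(−0.01720 × 137)
  = 21.41 × 0.09476 = 2.029 mg/L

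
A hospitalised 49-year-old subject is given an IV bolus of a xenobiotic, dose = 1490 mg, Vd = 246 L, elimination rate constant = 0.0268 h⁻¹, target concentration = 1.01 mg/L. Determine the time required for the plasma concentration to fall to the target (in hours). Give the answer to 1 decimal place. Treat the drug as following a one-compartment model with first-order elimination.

66.8 h

C₀ = Dose / Vd = 1490 / 246 = 6.057 mg/L
t = ln(C₀ / C) / k = ln(6.057 / 1.01) / 0.02680
  = ln(5.997) / 0.02680 = 1.791 / 0.02680 = 66.83 h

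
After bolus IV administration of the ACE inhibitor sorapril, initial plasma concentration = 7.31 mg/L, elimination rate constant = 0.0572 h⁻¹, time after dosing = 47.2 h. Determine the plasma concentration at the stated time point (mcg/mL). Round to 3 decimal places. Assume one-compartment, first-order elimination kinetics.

0.491 mcg/mL

C = C₀ · e^(−k·t) = 7.310 × e^(−0.05720 × 47.2)
  = 7.310 × 0.06722 = 0.4914 mg/L
(0.4914 mg/L = 0.4914 mcg/mL)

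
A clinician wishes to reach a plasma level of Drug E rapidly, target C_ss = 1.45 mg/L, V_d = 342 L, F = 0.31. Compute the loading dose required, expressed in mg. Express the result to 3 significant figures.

LD = Css × Vd / F = 1.45 × 342 / 0.31 = 1600 mg

1600 mg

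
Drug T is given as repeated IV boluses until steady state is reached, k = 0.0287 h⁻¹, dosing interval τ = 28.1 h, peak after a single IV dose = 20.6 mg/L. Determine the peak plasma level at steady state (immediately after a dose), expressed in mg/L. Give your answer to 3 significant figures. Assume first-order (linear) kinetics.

e^(−kτ) = e^(−0.02870 × 28.1) = 0.4464
Accumulation ratio R = 1 / (1 − e^(−kτ)) = 1 / (1 − 0.4464) = 1.806
Steady-state peak = C₀ × R = 20.6 × 1.806 = 37.20 mg/L

37.2 mg/L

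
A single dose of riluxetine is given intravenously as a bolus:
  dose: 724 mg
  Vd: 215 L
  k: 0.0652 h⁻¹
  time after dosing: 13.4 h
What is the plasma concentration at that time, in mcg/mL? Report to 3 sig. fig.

C₀ = Dose / Vd = 724.0 / 215 = 3.367 mg/L
C = C₀ · e^(−k·t) = 3.367 × e^(−0.06520 × 13.4)
  = 3.367 × 0.4174 = 1.405 mg/L
(1.405 mg/L = 1.405 mcg/mL)

1.41 mcg/mL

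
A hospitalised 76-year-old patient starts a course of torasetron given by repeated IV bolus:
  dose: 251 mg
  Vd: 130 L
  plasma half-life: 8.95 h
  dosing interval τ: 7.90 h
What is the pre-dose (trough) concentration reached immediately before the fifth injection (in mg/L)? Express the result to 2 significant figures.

2.1 mg/L

C₀ per dose = Dose / Vd = 251 / 130 = 1.931 mg/L
k = ln2 / t½ = 0.693147 / 8.95 = 0.07745 h⁻¹
Fraction remaining after one interval: r = e^(−kτ) = e^(−0.07745 × 7.90) = 0.5423
Before dose 5, 4 doses have been given (aged 1τ, 2τ, 3τ, 4τ).
C_trough = C₀ × (r + r² + … + r^4) = C₀ × r(1−r^4)/(1−r)
        = 1.931 × 0.5423 × (1 − 0.08649) / (1 − 0.5423) = 2.090 mg/L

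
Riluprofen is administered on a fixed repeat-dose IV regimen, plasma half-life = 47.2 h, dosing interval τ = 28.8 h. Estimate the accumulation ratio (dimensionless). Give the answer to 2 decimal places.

2.90

k = ln2 / t½ = 0.693147 / 47.2 = 0.01469 h⁻¹
e^(−kτ) = e^(−0.01469 × 28.8) = 0.6550
Accumulation ratio R = 1 / (1 − e^(−kτ)) = 1 / (1 − 0.6550) = 2.899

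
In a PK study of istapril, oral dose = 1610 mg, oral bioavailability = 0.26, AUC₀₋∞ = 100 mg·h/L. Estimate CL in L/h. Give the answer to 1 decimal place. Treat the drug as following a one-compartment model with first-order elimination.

CL = F·Dose / AUC = 0.26 × 1610 / 100 = 4.186 L/h

4.2 L/h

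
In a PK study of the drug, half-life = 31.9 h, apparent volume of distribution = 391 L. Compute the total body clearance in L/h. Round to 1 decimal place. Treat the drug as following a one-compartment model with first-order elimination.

k = ln2 / t½ = 0.693147 / 31.9 = 0.02173 h⁻¹
CL = k × Vd = 0.02173 × 391 = 8.496 L/h

8.5 L/h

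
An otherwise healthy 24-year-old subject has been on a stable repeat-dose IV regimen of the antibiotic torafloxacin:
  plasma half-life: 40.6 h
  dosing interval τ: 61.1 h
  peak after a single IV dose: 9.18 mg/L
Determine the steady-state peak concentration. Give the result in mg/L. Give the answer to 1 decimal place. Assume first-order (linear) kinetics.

14.2 mg/L

k = ln2 / t½ = 0.693147 / 40.6 = 0.01707 h⁻¹
e^(−kτ) = e^(−0.01707 × 61.1) = 0.3524
Accumulation ratio R = 1 / (1 − e^(−kτ)) = 1 / (1 − 0.3524) = 1.544
Steady-state peak = C₀ × R = 9.18 × 1.544 = 14.17 mg/L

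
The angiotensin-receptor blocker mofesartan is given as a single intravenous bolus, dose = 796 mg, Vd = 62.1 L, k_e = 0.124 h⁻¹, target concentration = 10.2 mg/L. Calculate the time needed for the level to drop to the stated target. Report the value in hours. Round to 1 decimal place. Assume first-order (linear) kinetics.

1.8 h

C₀ = Dose / Vd = 796.0 / 62.1 = 12.82 mg/L
t = ln(C₀ / C) / k = ln(12.82 / 10.2) / 0.1240
  = ln(1.257) / 0.1240 = 0.2287 / 0.1240 = 1.844 h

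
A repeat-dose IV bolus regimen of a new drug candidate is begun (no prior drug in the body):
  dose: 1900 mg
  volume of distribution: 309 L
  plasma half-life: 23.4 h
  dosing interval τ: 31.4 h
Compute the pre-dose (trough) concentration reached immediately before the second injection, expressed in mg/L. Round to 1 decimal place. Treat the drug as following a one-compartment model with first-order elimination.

C₀ per dose = Dose / Vd = 1900 / 309 = 6.149 mg/L
k = ln2 / t½ = 0.693147 / 23.4 = 0.02962 h⁻¹
Fraction remaining after one interval: r = e^(−kτ) = e^(−0.02962 × 31.4) = 0.3945
Before dose 2, 1 dose has been given (aged 1τ).
C_trough = C₀ × r = 6.149 × 0.3945 = 2.426 mg/L

2.4 mg/L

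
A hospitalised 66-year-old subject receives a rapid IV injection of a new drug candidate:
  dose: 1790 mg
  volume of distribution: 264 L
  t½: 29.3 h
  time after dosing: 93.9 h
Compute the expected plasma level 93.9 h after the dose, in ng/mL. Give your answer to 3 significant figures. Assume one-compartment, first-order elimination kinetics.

735 ng/mL

C₀ = Dose / Vd = 1790 / 264 = 6.780 mg/L
k = ln2 / t½ = 0.693147 / 29.3 = 0.02366 h⁻¹
C = C₀ · e^(−k·t) = 6.780 × e^(−0.02366 × 93.9)
  = 6.780 × 0.1084 = 0.7350 mg/L
Convert: 0.7350 mg/L × 1000 = 735.0 ng/mL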